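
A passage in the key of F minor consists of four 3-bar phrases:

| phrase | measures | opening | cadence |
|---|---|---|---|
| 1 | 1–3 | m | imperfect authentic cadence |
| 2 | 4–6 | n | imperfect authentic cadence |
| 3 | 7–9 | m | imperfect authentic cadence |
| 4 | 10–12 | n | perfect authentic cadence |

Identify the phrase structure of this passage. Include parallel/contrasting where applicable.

Four phrases in two halves: the first half (mm. 1–6) ends with an imperfect authentic cadence, the second (measures 7-12) with a perfect authentic cadence — a large antecedent–consequent pair, i.e. a double period.
Phrase 3 begins with the same material as phrase 1, making it parallel.

parallel double period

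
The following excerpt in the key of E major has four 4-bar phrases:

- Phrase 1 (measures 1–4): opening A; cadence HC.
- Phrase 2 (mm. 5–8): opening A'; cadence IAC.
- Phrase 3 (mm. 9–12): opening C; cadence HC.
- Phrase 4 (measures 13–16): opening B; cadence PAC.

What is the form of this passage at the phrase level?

contrasting double period

Four phrases in two halves: the first half (bars 1–8) ends with an imperfect authentic cadence, the second (bars 9-16) with a perfect authentic cadence — a large antecedent–consequent pair, i.e. a double period.
Phrase 3 begins with different material from phrase 1, making it contrasting.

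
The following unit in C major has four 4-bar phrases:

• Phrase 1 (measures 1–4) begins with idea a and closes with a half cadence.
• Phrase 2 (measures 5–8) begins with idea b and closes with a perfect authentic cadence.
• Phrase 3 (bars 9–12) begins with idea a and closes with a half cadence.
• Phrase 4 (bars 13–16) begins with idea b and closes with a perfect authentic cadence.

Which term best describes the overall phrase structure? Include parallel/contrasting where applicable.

repeated period

The cadence pattern HC–PAC–HC–PAC is weak–strong twice, and phrases 3–4 restate phrases 1–2: a period heard twice, not a double period (which would end weakly at phrase 2).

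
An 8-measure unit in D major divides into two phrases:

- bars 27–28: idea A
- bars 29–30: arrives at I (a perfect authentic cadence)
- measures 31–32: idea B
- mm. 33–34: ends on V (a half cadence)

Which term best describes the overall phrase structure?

phrase group

The second phrase closes with a half cadence, which is not stronger than the first phrase's perfect authentic cadence; without a weak→strong cadential pair there is no antecedent–consequent relationship, so this is a phrase group rather than a period.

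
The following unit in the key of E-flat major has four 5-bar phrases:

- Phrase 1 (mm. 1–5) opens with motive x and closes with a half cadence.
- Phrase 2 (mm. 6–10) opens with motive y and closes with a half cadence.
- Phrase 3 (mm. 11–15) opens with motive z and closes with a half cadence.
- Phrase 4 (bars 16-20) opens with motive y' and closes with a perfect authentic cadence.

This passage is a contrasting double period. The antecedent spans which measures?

In a double period the four phrases pair into a large antecedent (phrases 1–2, ending half cadence) and a large consequent (phrases 3–4, ending perfect authentic cadence). The antecedent spans mm. 1-10.

measures 1–10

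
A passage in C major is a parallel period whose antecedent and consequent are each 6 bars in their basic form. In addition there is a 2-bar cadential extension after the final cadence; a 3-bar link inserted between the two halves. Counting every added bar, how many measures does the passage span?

Basic parallel period: 6 + 6 = 12 bars.
12 (basic form) + 2 (cadential extension) + 3 (link) = 17.

17 measures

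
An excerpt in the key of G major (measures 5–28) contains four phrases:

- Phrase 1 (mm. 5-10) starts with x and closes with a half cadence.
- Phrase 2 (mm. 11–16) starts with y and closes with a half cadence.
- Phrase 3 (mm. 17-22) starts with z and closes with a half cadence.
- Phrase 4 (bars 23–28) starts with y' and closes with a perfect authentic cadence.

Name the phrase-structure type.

contrasting double period

Four phrases in two halves: the first half (mm. 5-16) ends with a half cadence, the second (mm. 17–28) with a perfect authentic cadence — a large antecedent–consequent pair, i.e. a double period.
Phrase 3 begins with different material from phrase 1, making it contrasting.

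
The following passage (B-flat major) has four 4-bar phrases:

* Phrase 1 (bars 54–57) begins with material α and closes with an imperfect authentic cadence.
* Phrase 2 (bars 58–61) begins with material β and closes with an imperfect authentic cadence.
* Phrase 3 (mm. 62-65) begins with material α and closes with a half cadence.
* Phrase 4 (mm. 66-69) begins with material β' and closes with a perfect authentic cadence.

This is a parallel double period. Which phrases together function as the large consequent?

In a double period the first pair of phrases (ending imperfect authentic cadence) is the large antecedent and the second pair (ending perfect authentic cadence) is the large consequent; the consequent is phrases 3 and 4.

phrases 3 and 4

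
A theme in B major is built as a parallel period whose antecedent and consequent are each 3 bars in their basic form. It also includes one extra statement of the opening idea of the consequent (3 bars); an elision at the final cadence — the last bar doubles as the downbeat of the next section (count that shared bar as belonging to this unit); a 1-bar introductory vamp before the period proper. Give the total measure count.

Basic parallel period: 3 + 3 = 6 bars.
6 (basic form) + 3 (extra statement) + 1 (introduction) = 10.
The elision shares a bar with the next section but does not change this unit's count.

10 measures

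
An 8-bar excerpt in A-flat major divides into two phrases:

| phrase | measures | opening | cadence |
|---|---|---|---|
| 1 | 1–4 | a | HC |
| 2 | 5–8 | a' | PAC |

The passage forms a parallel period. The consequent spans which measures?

The antecedent is the phrase ending with the weaker cadence (half cadence, phrase 1) and the consequent the one ending more conclusively (perfect authentic cadence, phrase 2); the consequent is measures 5–8.

measures 5–8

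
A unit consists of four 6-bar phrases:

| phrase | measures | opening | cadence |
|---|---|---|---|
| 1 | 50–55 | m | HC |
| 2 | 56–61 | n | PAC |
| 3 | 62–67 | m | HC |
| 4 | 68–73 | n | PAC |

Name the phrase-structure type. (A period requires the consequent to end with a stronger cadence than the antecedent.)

The cadence pattern HC–PAC–HC–PAC is weak–strong twice, and phrases 3–4 restate phrases 1–2: a period heard twice, not a double period (which would end weakly at phrase 2).

repeated period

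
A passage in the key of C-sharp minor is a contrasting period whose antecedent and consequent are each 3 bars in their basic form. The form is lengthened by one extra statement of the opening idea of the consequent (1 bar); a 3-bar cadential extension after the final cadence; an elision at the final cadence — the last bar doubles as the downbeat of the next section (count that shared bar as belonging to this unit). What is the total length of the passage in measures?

10 measures

Basic contrasting period: 3 + 3 = 6 bars.
6 (basic form) + 1 (extra statement) + 3 (cadential extension) = 10.
The elision shares a bar with the next section but does not change this unit's count.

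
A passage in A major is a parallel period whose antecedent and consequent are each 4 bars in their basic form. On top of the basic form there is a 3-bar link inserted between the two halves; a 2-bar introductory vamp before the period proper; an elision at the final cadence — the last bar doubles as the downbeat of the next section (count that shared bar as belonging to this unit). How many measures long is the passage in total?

Basic parallel period: 4 + 4 = 8 bars.
8 (basic form) + 3 (link) + 2 (introduction) = 13.
The elision shares a bar with the next section but does not change this unit's count.

13 measures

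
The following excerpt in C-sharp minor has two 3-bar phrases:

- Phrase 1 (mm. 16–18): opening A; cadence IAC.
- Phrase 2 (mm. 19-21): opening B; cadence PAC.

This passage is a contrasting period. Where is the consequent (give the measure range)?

measures 19–21

The antecedent is the phrase ending with the weaker cadence (imperfect authentic cadence, phrase 1) and the consequent the one ending more conclusively (perfect authentic cadence, phrase 2); the consequent is measures 19-21.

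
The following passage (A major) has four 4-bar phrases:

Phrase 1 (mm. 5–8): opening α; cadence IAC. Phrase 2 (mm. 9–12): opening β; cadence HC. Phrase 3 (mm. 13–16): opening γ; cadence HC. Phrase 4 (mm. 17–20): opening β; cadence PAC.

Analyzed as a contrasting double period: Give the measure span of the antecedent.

In a double period the four phrases pair into a large antecedent (phrases 1–2, ending half cadence) and a large consequent (phrases 3–4, ending perfect authentic cadence). The antecedent spans mm. 5-12.

measures 5–12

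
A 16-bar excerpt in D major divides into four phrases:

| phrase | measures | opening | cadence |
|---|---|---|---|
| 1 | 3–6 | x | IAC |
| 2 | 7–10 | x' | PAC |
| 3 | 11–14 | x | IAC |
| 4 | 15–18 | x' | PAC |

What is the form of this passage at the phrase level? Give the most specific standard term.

repeated period

The cadence pattern IAC–PAC–IAC–PAC is weak–strong twice, and phrases 3–4 restate phrases 1–2: a period heard twice, not a double period (which would end weakly at phrase 2).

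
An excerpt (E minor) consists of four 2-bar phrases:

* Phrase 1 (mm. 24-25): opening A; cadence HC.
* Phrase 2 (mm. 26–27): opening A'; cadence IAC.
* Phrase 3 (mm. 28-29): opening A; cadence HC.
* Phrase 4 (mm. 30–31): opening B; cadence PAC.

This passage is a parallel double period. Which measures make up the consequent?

In a double period the four phrases pair into a large antecedent (phrases 1–2, ending imperfect authentic cadence) and a large consequent (phrases 3–4, ending perfect authentic cadence). The consequent spans measures 28-31.

measures 28–31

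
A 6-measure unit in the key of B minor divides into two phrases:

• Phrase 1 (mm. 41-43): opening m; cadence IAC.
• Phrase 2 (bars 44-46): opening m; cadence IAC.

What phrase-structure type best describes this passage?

Both phrases have the same opening (m) and the same cadence (imperfect authentic cadence): the second is a restatement, not a consequent, so this is a repeated phrase rather than a period.

repeated phrase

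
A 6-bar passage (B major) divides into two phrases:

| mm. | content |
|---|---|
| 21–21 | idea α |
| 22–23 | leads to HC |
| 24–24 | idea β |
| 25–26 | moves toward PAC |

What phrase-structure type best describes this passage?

contrasting period

Phrase 1 ends with a half cadence (weaker) and phrase 2 with a perfect authentic cadence (stronger): antecedent + consequent = a period.
The two phrases open with different material (α / β), so the period is contrasting.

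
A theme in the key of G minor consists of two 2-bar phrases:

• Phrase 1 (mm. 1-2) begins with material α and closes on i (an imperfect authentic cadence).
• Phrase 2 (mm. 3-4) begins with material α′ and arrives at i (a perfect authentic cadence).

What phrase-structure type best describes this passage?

parallel period

Phrase 1 ends with an imperfect authentic cadence (weaker) and phrase 2 with a perfect authentic cadence (stronger): antecedent + consequent = a period.
The two phrases open with the same material (α / α′), so the period is parallel.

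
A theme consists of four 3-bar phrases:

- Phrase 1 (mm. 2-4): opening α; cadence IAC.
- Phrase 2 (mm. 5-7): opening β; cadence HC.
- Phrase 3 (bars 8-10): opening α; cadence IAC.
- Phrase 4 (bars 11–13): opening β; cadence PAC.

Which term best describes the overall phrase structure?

Four phrases in two halves: the first half (bars 2–7) ends with a half cadence, the second (mm. 8-13) with a perfect authentic cadence — a large antecedent–consequent pair, i.e. a double period.
Phrase 3 begins with the same material as phrase 1, making it parallel.

parallel double period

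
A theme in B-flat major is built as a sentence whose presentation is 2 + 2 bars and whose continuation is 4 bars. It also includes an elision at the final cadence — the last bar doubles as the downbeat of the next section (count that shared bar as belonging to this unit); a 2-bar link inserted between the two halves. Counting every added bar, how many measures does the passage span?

10 measures

Basic sentence: 2 + 2 + 4 = 8 bars.
8 (basic form) + 2 (link) = 10.
The elision shares a bar with the next section but does not change this unit's count.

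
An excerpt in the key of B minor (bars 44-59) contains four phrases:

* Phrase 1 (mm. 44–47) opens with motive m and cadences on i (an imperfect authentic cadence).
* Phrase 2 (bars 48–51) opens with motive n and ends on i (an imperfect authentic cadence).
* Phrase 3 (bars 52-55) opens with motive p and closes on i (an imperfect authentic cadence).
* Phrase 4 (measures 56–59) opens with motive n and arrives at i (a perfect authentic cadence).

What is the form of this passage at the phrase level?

Four phrases in two halves: the first half (measures 44-51) ends with an imperfect authentic cadence, the second (measures 52–59) with a perfect authentic cadence — a large antecedent–consequent pair, i.e. a double period.
Phrase 3 begins with different material from phrase 1, making it contrasting.

contrasting double period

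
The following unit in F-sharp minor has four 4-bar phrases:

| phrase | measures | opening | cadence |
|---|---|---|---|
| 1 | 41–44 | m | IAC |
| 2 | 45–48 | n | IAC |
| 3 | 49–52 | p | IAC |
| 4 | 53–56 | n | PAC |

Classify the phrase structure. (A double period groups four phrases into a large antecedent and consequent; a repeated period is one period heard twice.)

contrasting double period

Four phrases in two halves: the first half (measures 41–48) ends with an imperfect authentic cadence, the second (bars 49–56) with a perfect authentic cadence — a large antecedent–consequent pair, i.e. a double period.
Phrase 3 begins with different material from phrase 1, making it contrasting.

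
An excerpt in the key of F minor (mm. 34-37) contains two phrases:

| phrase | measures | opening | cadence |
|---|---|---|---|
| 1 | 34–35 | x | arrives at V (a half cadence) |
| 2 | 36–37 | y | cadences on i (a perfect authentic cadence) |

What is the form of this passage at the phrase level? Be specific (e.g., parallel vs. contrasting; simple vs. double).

contrasting period

Phrase 1 ends with a half cadence (weaker) and phrase 2 with a perfect authentic cadence (stronger): antecedent + consequent = a period.
The two phrases open with different material (x / y), so the period is contrasting.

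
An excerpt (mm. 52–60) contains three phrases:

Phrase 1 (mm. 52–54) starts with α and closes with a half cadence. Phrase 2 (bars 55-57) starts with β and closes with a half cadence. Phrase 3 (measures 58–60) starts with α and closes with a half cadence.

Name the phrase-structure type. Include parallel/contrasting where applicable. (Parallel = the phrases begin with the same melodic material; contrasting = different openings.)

The final phrase closes with a half cadence, which is not stronger than the preceding half cadence; the 3 phrases lack an overall antecedent–consequent design and so form a phrase group.

phrase group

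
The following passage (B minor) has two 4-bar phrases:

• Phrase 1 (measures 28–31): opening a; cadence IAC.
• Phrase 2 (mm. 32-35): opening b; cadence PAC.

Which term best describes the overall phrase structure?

Phrase 1 ends with an imperfect authentic cadence (weaker) and phrase 2 with a perfect authentic cadence (stronger): antecedent + consequent = a period.
The two phrases open with different material (a / b), so the period is contrasting.

contrasting period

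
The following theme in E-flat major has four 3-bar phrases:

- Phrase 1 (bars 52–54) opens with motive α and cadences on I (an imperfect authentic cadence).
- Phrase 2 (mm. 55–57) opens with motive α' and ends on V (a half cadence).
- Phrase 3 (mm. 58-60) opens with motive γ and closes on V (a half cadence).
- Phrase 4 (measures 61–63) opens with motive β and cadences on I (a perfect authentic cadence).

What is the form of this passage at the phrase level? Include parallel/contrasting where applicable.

Four phrases in two halves: the first half (bars 52–57) ends with a half cadence, the second (measures 58-63) with a perfect authentic cadence — a large antecedent–consequent pair, i.e. a double period.
Phrase 3 begins with different material from phrase 1, making it contrasting.

contrasting double period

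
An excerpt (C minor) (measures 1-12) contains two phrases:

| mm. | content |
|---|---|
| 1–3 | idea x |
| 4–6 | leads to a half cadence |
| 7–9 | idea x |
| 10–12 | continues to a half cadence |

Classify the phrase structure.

Both phrases have the same opening (x) and the same cadence (half cadence): the second is a restatement, not a consequent, so this is a repeated phrase rather than a period.

repeated phrase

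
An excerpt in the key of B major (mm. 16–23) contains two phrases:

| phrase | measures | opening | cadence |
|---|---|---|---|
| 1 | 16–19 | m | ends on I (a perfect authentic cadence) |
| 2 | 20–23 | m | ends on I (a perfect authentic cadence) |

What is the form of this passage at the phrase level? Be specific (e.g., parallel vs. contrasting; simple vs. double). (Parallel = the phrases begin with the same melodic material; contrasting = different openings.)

Both phrases have the same opening (m) and the same cadence (perfect authentic cadence): the second is a restatement, not a consequent, so this is a repeated phrase rather than a period.

repeated phrase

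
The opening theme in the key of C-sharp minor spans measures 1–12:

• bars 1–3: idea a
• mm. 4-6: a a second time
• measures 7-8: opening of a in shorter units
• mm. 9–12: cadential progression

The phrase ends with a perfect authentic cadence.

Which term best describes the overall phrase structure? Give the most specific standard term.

Basic idea (bars 1-3) + its repetition (bars 4–6) form the presentation; fragmentation and cadence (measures 7–12) form the continuation — the 12-bar whole is a sentence.

sentence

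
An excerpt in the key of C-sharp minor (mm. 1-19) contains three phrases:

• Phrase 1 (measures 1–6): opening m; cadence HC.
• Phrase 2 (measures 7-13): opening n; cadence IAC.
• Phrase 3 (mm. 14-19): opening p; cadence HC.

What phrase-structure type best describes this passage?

The final phrase closes with a half cadence, which is not stronger than the preceding imperfect authentic cadence; the 3 phrases lack an overall antecedent–consequent design and so form a phrase group.

phrase group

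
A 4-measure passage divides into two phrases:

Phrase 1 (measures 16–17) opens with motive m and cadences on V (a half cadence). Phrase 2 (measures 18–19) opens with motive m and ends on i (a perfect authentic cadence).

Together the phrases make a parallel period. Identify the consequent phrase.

The phrase ending with the weaker cadence (half cadence) is the antecedent; the one ending more conclusively (perfect authentic cadence) is the consequent. The consequent is phrase 2.

phrase 2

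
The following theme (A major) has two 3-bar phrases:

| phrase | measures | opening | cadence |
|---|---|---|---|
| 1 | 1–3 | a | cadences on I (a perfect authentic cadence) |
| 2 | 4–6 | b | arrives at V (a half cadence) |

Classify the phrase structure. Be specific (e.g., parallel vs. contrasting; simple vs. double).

The second phrase closes with a half cadence, which is not stronger than the first phrase's perfect authentic cadence; without a weak→strong cadential pair there is no antecedent–consequent relationship, so this is a phrase group rather than a period.

phrase group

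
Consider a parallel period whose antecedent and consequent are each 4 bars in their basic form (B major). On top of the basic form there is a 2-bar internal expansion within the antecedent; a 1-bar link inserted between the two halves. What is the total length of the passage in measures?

11 measures

Basic parallel period: 4 + 4 = 8 bars.
8 (basic form) + 2 (internal expansion) + 1 (link) = 11.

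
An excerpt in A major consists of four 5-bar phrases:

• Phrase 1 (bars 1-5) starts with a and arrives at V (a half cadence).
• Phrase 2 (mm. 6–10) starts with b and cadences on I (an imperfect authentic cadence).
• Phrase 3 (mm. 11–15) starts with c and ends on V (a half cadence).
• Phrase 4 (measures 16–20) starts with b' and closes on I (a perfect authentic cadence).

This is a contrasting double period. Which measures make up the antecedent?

measures 1–10

In a double period the first pair of phrases (ending imperfect authentic cadence) is the large antecedent and the second pair (ending perfect authentic cadence) is the large consequent; the antecedent is measures 1–10.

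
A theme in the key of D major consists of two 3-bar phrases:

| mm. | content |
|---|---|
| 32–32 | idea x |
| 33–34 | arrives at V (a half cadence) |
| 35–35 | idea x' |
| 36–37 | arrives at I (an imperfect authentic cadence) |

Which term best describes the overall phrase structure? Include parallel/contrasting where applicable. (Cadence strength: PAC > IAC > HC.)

parallel period

Phrase 1 ends with a half cadence (weaker) and phrase 2 with an imperfect authentic cadence (stronger): antecedent + consequent = a period.
The two phrases open with the same material (x / x'), so the period is parallel.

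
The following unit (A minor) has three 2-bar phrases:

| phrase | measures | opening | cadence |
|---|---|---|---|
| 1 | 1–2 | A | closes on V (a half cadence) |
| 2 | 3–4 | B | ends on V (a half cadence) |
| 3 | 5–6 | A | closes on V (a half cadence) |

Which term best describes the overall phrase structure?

phrase group

The final phrase closes with a half cadence, which is not stronger than the preceding half cadence; the 3 phrases lack an overall antecedent–consequent design and so form a phrase group.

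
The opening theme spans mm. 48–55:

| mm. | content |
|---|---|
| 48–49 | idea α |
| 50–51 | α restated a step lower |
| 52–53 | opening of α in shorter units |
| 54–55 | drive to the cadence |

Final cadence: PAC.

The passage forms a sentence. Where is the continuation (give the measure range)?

After the presentation (bars 48–51), the continuation covers the fragmentation through the cadence: mm. 52–55.

measures 52–55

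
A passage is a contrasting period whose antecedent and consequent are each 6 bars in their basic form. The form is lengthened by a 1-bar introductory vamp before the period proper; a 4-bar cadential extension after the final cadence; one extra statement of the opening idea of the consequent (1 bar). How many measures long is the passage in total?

18 measures

Basic contrasting period: 6 + 6 = 12 bars.
12 (basic form) + 1 (introduction) + 4 (cadential extension) + 1 (extra statement) = 18.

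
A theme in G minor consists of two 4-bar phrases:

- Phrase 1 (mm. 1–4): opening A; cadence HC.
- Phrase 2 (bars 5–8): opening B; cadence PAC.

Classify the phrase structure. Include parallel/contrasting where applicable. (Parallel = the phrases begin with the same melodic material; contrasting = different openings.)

Phrase 1 ends with a half cadence (weaker) and phrase 2 with a perfect authentic cadence (stronger): antecedent + consequent = a period.
The two phrases open with different material (A / B), so the period is contrasting.

contrasting period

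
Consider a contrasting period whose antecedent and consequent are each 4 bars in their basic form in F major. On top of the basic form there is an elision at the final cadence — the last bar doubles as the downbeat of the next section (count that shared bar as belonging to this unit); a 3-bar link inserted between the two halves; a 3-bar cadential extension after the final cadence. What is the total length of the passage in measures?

14 measures

Basic contrasting period: 4 + 4 = 8 bars.
8 (basic form) + 3 (link) + 3 (cadential extension) = 14.
The elision shares a bar with the next section but does not change this unit's count.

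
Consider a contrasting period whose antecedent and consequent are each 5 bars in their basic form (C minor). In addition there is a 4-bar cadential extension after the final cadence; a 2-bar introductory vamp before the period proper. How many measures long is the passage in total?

16 measures

Basic contrasting period: 5 + 5 = 10 bars.
10 (basic form) + 4 (cadential extension) + 2 (introduction) = 16.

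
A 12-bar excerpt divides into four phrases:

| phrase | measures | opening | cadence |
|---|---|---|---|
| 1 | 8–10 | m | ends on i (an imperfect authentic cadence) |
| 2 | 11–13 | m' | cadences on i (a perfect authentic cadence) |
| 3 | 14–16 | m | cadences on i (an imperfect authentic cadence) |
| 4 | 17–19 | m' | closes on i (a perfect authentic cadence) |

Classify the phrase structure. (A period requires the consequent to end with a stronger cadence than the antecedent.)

repeated period

The cadence pattern IAC–PAC–IAC–PAC is weak–strong twice, and phrases 3–4 restate phrases 1–2: a period heard twice, not a double period (which would end weakly at phrase 2).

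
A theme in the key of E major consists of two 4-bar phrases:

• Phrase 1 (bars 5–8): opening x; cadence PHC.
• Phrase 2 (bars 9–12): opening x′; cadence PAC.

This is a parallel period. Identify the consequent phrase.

phrase 2

The phrase ending with the weaker cadence (Phrygian half cadence) is the antecedent; the one ending more conclusively (perfect authentic cadence) is the consequent. The consequent is phrase 2.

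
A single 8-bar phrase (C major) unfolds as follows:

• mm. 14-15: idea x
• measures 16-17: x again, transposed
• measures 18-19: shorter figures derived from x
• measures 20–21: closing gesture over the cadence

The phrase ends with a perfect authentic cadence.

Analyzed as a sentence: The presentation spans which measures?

measures 14–17

The presentation of a sentence is the basic idea (bars 14–15) plus its repetition (mm. 16–17); the presentation is therefore mm. 14–17.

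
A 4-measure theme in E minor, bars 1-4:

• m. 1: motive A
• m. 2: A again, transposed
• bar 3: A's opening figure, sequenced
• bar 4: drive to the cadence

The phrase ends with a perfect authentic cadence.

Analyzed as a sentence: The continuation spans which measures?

measures 3–4

After the presentation (measures 1–2), the continuation covers the fragmentation through the cadence: measures 3-4.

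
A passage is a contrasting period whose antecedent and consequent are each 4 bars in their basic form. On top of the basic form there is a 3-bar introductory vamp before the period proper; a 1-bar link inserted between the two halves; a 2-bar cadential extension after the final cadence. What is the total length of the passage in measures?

14 measures

Basic contrasting period: 4 + 4 = 8 bars.
8 (basic form) + 3 (introduction) + 1 (link) + 2 (cadential extension) = 14.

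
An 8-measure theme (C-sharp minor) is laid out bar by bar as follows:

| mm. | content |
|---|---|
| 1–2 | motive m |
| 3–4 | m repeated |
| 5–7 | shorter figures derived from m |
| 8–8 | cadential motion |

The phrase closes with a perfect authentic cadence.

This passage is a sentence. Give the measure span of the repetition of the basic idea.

measures 3–4

The presentation of a sentence is the basic idea (mm. 1–2) plus its repetition (mm. 3-4); the repetition of the basic idea is therefore measures 3–4.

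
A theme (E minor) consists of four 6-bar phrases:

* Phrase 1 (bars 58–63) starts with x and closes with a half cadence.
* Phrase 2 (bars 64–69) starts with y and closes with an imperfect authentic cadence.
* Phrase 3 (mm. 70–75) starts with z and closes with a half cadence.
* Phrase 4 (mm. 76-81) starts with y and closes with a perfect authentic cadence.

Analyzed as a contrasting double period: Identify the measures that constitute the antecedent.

In a double period the four phrases pair into a large antecedent (phrases 1–2, ending imperfect authentic cadence) and a large consequent (phrases 3–4, ending perfect authentic cadence). The antecedent spans measures 58–69.

measures 58–69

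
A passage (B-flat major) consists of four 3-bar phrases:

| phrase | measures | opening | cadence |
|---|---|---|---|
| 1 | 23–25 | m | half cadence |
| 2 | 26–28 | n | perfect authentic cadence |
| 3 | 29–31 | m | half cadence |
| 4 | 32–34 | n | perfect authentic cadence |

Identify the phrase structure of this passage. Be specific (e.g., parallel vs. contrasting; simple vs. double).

The cadence pattern HC–PAC–HC–PAC is weak–strong twice, and phrases 3–4 restate phrases 1–2: a period heard twice, not a double period (which would end weakly at phrase 2).

repeated period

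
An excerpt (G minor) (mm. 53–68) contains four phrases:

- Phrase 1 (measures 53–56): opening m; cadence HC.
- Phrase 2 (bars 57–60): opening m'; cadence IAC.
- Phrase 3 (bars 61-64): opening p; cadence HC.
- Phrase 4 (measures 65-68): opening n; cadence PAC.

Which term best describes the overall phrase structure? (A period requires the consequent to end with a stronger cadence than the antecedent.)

Four phrases in two halves: the first half (mm. 53-60) ends with an imperfect authentic cadence, the second (measures 61–68) with a perfect authentic cadence — a large antecedent–consequent pair, i.e. a double period.
Phrase 3 begins with different material from phrase 1, making it contrasting.

contrasting double period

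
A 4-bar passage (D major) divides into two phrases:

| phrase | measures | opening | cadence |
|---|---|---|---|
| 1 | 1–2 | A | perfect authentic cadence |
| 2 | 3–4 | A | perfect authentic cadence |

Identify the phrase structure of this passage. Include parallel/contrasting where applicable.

Both phrases have the same opening (A) and the same cadence (perfect authentic cadence): the second is a restatement, not a consequent, so this is a repeated phrase rather than a period.

repeated phrase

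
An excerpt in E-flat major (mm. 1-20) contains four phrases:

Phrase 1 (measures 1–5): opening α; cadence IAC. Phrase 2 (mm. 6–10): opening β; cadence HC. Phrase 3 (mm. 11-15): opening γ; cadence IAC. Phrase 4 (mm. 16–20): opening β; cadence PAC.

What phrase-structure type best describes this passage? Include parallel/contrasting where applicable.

contrasting double period

Four phrases in two halves: the first half (mm. 1–10) ends with a half cadence, the second (measures 11–20) with a perfect authentic cadence — a large antecedent–consequent pair, i.e. a double period.
Phrase 3 begins with different material from phrase 1, making it contrasting.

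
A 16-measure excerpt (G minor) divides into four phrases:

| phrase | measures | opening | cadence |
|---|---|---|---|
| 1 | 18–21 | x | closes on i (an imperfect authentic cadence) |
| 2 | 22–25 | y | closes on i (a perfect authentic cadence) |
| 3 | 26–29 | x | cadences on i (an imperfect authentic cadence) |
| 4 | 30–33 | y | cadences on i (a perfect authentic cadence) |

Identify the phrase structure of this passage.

repeated period

The cadence pattern IAC–PAC–IAC–PAC is weak–strong twice, and phrases 3–4 restate phrases 1–2: a period heard twice, not a double period (which would end weakly at phrase 2).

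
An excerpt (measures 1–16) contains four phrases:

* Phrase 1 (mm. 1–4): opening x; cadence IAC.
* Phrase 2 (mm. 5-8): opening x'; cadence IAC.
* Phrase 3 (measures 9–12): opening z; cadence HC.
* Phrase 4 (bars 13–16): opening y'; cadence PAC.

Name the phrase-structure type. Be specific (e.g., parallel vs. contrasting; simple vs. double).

Four phrases in two halves: the first half (mm. 1–8) ends with an imperfect authentic cadence, the second (bars 9–16) with a perfect authentic cadence — a large antecedent–consequent pair, i.e. a double period.
Phrase 3 begins with different material from phrase 1, making it contrasting.

contrasting double period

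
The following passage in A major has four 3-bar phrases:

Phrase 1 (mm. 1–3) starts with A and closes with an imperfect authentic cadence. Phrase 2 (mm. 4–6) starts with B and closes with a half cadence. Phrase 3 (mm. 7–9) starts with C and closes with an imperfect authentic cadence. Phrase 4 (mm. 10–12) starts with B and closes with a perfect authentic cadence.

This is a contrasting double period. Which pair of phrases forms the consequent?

phrases 3 and 4

In a double period the first pair of phrases (ending half cadence) is the large antecedent and the second pair (ending perfect authentic cadence) is the large consequent; the consequent is phrases 3 and 4.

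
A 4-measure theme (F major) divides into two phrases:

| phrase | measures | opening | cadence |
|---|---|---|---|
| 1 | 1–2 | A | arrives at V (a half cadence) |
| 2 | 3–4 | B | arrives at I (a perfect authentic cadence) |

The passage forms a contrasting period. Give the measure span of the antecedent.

The phrase ending with the weaker cadence (half cadence) is the antecedent; the one ending more conclusively (perfect authentic cadence) is the consequent. The antecedent is measures 1–2.

measures 1–2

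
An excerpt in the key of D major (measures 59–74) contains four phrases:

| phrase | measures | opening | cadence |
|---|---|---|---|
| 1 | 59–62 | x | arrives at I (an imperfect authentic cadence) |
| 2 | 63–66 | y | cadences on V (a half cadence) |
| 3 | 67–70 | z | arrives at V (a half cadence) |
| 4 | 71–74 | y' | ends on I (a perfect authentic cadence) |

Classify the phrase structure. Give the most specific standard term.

Four phrases in two halves: the first half (measures 59-66) ends with a half cadence, the second (mm. 67-74) with a perfect authentic cadence — a large antecedent–consequent pair, i.e. a double period.
Phrase 3 begins with different material from phrase 1, making it contrasting.

contrasting double period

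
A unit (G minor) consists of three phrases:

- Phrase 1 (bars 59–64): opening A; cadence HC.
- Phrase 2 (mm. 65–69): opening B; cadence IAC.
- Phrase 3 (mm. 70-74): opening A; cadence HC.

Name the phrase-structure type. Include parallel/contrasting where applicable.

phrase group

The final phrase closes with a half cadence, which is not stronger than the preceding imperfect authentic cadence; the 3 phrases lack an overall antecedent–consequent design and so form a phrase group.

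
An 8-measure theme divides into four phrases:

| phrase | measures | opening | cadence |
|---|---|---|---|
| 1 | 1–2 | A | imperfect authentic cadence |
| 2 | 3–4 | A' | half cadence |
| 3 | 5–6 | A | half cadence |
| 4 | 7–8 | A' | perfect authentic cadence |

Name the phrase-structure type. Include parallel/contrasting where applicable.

Four phrases in two halves: the first half (measures 1–4) ends with a half cadence, the second (bars 5–8) with a perfect authentic cadence — a large antecedent–consequent pair, i.e. a double period.
Phrase 3 begins with the same material as phrase 1, making it parallel.

parallel double period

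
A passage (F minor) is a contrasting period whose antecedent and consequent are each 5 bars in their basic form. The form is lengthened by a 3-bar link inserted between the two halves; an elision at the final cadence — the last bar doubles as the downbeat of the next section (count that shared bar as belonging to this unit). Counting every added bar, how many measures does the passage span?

Basic contrasting period: 5 + 5 = 10 bars.
10 (basic form) + 3 (link) = 13.
The elision shares a bar with the next section but does not change this unit's count.

13 measures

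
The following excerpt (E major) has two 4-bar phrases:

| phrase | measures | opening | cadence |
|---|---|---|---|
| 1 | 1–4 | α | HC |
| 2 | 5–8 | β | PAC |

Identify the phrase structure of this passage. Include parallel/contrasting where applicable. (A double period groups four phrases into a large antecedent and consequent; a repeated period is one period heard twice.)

Phrase 1 ends with a half cadence (weaker) and phrase 2 with a perfect authentic cadence (stronger): antecedent + consequent = a period.
The two phrases open with different material (α / β), so the period is contrasting.

contrasting period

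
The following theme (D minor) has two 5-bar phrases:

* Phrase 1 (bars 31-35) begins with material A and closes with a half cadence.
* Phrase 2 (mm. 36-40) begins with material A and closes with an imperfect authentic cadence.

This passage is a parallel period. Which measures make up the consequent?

measures 36–40

The antecedent is the phrase ending with the weaker cadence (half cadence, phrase 1) and the consequent the one ending more conclusively (imperfect authentic cadence, phrase 2); the consequent is bars 36–40.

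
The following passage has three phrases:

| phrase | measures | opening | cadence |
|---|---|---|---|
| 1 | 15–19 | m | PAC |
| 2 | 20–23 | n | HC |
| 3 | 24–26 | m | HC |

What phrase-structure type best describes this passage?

phrase group

The final phrase closes with a half cadence, which is not stronger than the preceding half cadence; the 3 phrases lack an overall antecedent–consequent design and so form a phrase group.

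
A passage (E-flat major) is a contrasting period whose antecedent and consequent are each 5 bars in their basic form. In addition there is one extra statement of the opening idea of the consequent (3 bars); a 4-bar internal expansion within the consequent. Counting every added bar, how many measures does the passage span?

17 measures

Basic contrasting period: 5 + 5 = 10 bars.
10 (basic form) + 3 (extra statement) + 4 (internal expansion) = 17.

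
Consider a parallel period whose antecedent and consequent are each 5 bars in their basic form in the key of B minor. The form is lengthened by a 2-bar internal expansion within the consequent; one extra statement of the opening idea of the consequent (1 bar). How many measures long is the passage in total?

13 measures

Basic parallel period: 5 + 5 = 10 bars.
10 (basic form) + 2 (internal expansion) + 1 (extra statement) = 13.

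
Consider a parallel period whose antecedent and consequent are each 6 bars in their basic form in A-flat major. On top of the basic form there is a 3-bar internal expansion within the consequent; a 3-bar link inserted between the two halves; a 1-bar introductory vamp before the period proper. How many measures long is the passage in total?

Basic parallel period: 6 + 6 = 12 bars.
12 (basic form) + 3 (internal expansion) + 3 (link) + 1 (introduction) = 19.

19 measures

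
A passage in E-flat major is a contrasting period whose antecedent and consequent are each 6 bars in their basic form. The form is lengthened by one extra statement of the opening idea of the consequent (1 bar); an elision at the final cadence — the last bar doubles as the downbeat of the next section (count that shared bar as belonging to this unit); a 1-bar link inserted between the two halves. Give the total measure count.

14 measures

Basic contrasting period: 6 + 6 = 12 bars.
12 (basic form) + 1 (extra statement) + 1 (link) = 14.
The elision shares a bar with the next section but does not change this unit's count.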